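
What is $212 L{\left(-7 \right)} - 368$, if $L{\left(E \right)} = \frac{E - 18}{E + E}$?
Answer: $\frac{74}{7} \approx 10.571$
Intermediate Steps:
$L{\left(E \right)} = \frac{-18 + E}{2 E}$
$212 L{\left(-7 \right)} - 368 = 212 \frac{-18 - 7}{2 \left(-7\right)} - 368 = 212 \cdot \frac{1}{2} \left(- \frac{1}{7}\right) \left(-25\right) - 368 = 212 \cdot \frac{25}{14} - 368 = \frac{2650}{7} - 368 = \frac{74}{7}$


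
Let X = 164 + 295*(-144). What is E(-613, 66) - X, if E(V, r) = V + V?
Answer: 41090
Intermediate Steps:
E(V, r) = 2*V
X = -42316 (X = 164 - 42480 = -42316)
E(-613, 66) - X = 2*(-613) - 1*(-42316) = -1226 + 42316 = 41090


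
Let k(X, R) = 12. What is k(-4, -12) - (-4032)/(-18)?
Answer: -212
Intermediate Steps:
k(-4, -12) - (-4032)/(-18) = 12 - (-4032)/(-18) = 12 - (-4032)*(-1)/18 = 12 - 48*14/3 = 12 - 224 = -212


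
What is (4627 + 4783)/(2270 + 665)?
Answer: 1882/587 ≈ 3.2061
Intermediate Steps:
(4627 + 4783)/(2270 + 665) = 9410/2935 = 9410*(1/2935) = 1882/587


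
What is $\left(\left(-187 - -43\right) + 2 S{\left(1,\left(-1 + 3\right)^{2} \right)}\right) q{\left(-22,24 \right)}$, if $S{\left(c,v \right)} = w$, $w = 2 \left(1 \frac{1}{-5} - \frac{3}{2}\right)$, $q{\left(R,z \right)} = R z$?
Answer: $\frac{398112}{5} \approx 79622.0$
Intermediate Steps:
$w = - \frac{17}{5}$ ($w = 2 \left(1 \left(- \frac{1}{5}\right) - \frac{3}{2}\right) = 2 \left(- \frac{1}{5} - \frac{3}{2}\right) = 2 \left(- \frac{17}{10}\right) = - \frac{17}{5} \approx -3.4$)
$S{\left(c,v \right)} = - \frac{17}{5}$
$\left(\left(-187 - -43\right) + 2 S{\left(1,\left(-1 + 3\right)^{2} \right)}\right) q{\left(-22,24 \right)} = \left(\left(-187 - -43\right) + 2 \left(- \frac{17}{5}\right)\right) \left(\left(-22\right) 24\right) = \left(\left(-187 + 43\right) - \frac{34}{5}\right) \left(-528\right) = \left(-144 - \frac{34}{5}\right) \left(-528\right) = \left(- \frac{754}{5}\right) \left(-528\right) = \frac{398112}{5}$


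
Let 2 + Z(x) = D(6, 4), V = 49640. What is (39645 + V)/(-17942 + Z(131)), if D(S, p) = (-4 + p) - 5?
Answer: -89285/17949 ≈ -4.9744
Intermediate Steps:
D(S, p) = -9 + p
Z(x) = -7 (Z(x) = -2 + (-9 + 4) = -2 - 5 = -7)
(39645 + V)/(-17942 + Z(131)) = (39645 + 49640)/(-17942 - 7) = 89285/(-17949) = 89285*(-1/17949) = -89285/17949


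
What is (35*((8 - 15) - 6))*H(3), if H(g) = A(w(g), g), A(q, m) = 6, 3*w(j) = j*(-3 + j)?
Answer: -2730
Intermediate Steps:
w(j) = j*(-3 + j)/3 (w(j) = (j*(-3 + j))/3 = j*(-3 + j)/3)
H(g) = 6
(35*((8 - 15) - 6))*H(3) = (35*((8 - 15) - 6))*6 = (35*(-7 - 6))*6 = (35*(-13))*6 = -455*6 = -2730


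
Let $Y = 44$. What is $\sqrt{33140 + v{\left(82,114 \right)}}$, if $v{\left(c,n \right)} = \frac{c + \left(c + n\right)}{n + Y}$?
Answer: $\frac{3 \sqrt{22981969}}{79} \approx 182.05$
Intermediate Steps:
$v{\left(c,n \right)} = \frac{n + 2 c}{44 + n}$ ($v{\left(c,n \right)} = \frac{c + \left(c + n\right)}{n + 44} = \frac{n + 2 c}{44 + n}$)
$\sqrt{33140 + v{\left(82,114 \right)}} = \sqrt{33140 + \frac{114 + 2 \cdot 82}{44 + 114}} = \sqrt{33140 + \frac{114 + 164}{158}} = \sqrt{33140 + \frac{1}{158} \cdot 278} = \sqrt{33140 + \frac{139}{79}} = \sqrt{\frac{2618199}{79}} = \frac{3 \sqrt{22981969}}{79}$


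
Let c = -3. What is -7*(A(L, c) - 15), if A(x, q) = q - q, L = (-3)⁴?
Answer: 105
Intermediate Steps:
L = 81
A(x, q) = 0
-7*(A(L, c) - 15) = -7*(0 - 15) = -7*(-15) = 105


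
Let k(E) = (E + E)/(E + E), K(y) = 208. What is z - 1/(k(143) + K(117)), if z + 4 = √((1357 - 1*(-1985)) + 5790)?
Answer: -837/209 + 2*√2283 ≈ 91.557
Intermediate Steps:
k(E) = 1 (k(E) = (2*E)/((2*E)) = (2*E)*(1/(2*E)) = 1)
z = -4 + 2*√2283 (z = -4 + √((1357 - 1*(-1985)) + 5790) = -4 + √((1357 + 1985) + 5790) = -4 + √(3342 + 5790) = -4 + √9132 = -4 + 2*√2283 ≈ 91.562)
z - 1/(k(143) + K(117)) = (-4 + 2*√2283) - 1/(1 + 208) = (-4 + 2*√2283) - 1/209 = -837/209 + 2*√2283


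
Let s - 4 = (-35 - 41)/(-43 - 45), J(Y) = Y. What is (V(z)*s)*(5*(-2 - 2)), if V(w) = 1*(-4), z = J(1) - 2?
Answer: 4280/11 ≈ 389.09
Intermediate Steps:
s = 107/22 (s = 4 + (-35 - 41)/(-43 - 45) = 4 - 76/(-88) = 4 - 76*(-1/88) = 4 + 19/22 = 107/22 ≈ 4.8636)
z = -1 (z = 1 - 2 = -1)
V(w) = -4
(V(z)*s)*(5*(-2 - 2)) = (-4*107/22)*(5*(-2 - 2)) = -1070*(-4)/11 = -214/11*(-20) = 4280/11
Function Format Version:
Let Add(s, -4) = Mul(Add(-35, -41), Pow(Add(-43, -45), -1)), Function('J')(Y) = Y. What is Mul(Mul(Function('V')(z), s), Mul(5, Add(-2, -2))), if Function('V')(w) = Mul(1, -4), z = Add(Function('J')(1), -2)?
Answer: Rational(4280, 11) ≈ 389.09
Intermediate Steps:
s = Rational(107, 22) (s = Add(4, Mul(Add(-35, -41), Pow(Add(-43, -45), -1))) = Add(4, Mul(-76, Pow(-88, -1))) = Add(4, Mul(-76, Rational(-1, 88))) = Add(4, Rational(19, 22)) = Rational(107, 22) ≈ 4.8636)
z = -1 (z = Add(1, -2) = -1)
Function('V')(w) = -4
Mul(Mul(Function('V')(z), s), Mul(5, Add(-2, -2))) = Mul(Mul(-4, Rational(107, 22)), Mul(5, Add(-2, -2))) = Mul(Rational(-214, 11), Mul(5, -4)) = Mul(Rational(-214, 11), -20) = Rational(4280, 11)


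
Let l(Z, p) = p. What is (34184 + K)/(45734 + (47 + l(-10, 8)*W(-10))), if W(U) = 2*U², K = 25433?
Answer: 59617/47381 ≈ 1.2582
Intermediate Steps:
(34184 + K)/(45734 + (47 + l(-10, 8)*W(-10))) = (34184 + 25433)/(45734 + (47 + 8*(2*(-10)²))) = 59617/(45734 + (47 + 8*(2*100))) = 59617/(45734 + (47 + 8*200)) = 59617/(45734 + (47 + 1600)) = 59617/(45734 + 1647) = 59617/47381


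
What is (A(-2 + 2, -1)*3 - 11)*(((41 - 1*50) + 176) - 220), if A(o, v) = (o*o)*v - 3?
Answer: 1060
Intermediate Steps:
A(o, v) = -3 + v*o**2 (A(o, v) = o**2*v - 3 = v*o**2 - 3 = -3 + v*o**2)
(A(-2 + 2, -1)*3 - 11)*(((41 - 1*50) + 176) - 220) = ((-3 - (-2 + 2)**2)*3 - 11)*(((41 - 1*50) + 176) - 220) = ((-3 - 1*0**2)*3 - 11)*(((41 - 50) + 176) - 220) = ((-3 - 1*0)*3 - 11)*((-9 + 176) - 220) = ((-3 + 0)*3 - 11)*(167 - 220) = (-3*3 - 11)*(-53) = (-9 - 11)*(-53) = -20*(-53) = 1060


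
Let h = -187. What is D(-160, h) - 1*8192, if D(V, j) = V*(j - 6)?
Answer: 22688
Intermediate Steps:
D(V, j) = V*(-6 + j)
D(-160, h) - 1*8192 = -160*(-6 - 187) - 1*8192 = -160*(-193) - 8192 = 30880 - 8192 = 22688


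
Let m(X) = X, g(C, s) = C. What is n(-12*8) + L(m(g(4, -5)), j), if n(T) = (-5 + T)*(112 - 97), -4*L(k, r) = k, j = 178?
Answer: -1516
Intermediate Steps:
L(k, r) = -k/4
n(T) = -75 + 15*T (n(T) = (-5 + T)*15 = -75 + 15*T)
n(-12*8) + L(m(g(4, -5)), j) = (-75 + 15*(-12*8)) - 1/4*4 = (-75 + 15*(-96)) - 1 = (-75 - 1440) - 1 = -1515 - 1 = -1516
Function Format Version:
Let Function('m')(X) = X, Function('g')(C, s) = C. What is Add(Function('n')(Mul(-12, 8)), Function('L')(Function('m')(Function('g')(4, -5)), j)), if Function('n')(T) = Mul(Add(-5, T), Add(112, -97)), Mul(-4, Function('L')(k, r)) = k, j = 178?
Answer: -1516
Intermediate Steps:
Function('L')(k, r) = Mul(Rational(-1, 4), k)
Function('n')(T) = Add(-75, Mul(15, T)) (Function('n')(T) = Mul(Add(-5, T), 15) = Add(-75, Mul(15, T)))
Add(Function('n')(Mul(-12, 8)), Function('L')(Function('m')(Function('g')(4, -5)), j)) = Add(Add(-75, Mul(15, Mul(-12, 8))), Mul(Rational(-1, 4), 4)) = Add(Add(-75, Mul(15, -96)), -1) = Add(Add(-75, -1440), -1) = Add(-1515, -1) = -1516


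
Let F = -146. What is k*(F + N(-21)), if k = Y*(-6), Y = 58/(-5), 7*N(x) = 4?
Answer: -354264/35 ≈ -10122.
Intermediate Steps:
N(x) = 4/7 (N(x) = (1/7)*4 = 4/7)
Y = -58/5 (Y = 58*(-1/5) = -58/5 ≈ -11.600)
k = 348/5 (k = -58/5*(-6) = 348/5 ≈ 69.600)
k*(F + N(-21)) = 348*(-146 + 4/7)/5 = (348/5)*(-1018/7) = -354264/35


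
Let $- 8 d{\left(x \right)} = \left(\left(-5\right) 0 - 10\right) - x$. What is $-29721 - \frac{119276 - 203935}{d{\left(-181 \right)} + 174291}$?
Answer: $- \frac{41435062925}{1394157} \approx -29721.0$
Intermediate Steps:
$d{\left(x \right)} = \frac{5}{4} + \frac{x}{8}$ ($d{\left(x \right)} = - \frac{\left(\left(-5\right) 0 - 10\right) - x}{8} = - \frac{\left(0 - 10\right) - x}{8} = - \frac{-10 - x}{8} = \frac{5}{4} + \frac{x}{8}$)
$-29721 - \frac{119276 - 203935}{d{\left(-181 \right)} + 174291} = -29721 - \frac{119276 - 203935}{\left(\frac{5}{4} + \frac{1}{8} \left(-181\right)\right) + 174291} = -29721 - - \frac{84659}{\left(\frac{5}{4} - \frac{181}{8}\right) + 174291} = -29721 - - \frac{84659}{- \frac{171}{8} + 174291} = -29721 - - \frac{84659}{\frac{1394157}{8}} = -29721 - \left(-84659\right) \frac{8}{1394157} = -29721 - - \frac{677272}{1394157} = -29721 + \frac{677272}{1394157} = - \frac{41435062925}{1394157}$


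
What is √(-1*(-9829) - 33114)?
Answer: I*√23285 ≈ 152.59*I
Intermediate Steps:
√(-1*(-9829) - 33114) = √(9829 - 33114) = √(-23285) = I*√23285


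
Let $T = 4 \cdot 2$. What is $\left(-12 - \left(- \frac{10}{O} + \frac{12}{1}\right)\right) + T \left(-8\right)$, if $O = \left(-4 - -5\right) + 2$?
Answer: $- \frac{254}{3} \approx -84.667$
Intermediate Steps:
$O = 3$ ($O = \left(-4 + 5\right) + 2 = 1 + 2 = 3$)
$T = 8$
$\left(-12 - \left(- \frac{10}{O} + \frac{12}{1}\right)\right) + T \left(-8\right) = \left(-12 - \left(- \frac{10}{3} + \frac{12}{1}\right)\right) + 8 \left(-8\right) = \left(-12 - \left(\left(-10\right) \frac{1}{3} + 12 \cdot 1\right)\right) - 64 = \left(-12 - \left(- \frac{10}{3} + 12\right)\right) - 64 = \left(-12 - \frac{26}{3}\right) - 64 = - \frac{62}{3} - 64 = - \frac{254}{3}$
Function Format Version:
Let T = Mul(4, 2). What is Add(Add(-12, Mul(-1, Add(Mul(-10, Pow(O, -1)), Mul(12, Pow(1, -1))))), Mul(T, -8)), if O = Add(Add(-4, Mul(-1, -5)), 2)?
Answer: Rational(-254, 3) ≈ -84.667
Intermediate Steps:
O = 3 (O = Add(Add(-4, 5), 2) = Add(1, 2) = 3)
T = 8
Add(Add(-12, Mul(-1, Add(Mul(-10, Pow(O, -1)), Mul(12, Pow(1, -1))))), Mul(T, -8)) = Add(Add(-12, Mul(-1, Add(Mul(-10, Pow(3, -1)), Mul(12, Pow(1, -1))))), Mul(8, -8)) = Add(Add(-12, Mul(-1, Add(Mul(-10, Rational(1, 3)), Mul(12, 1)))), -64) = Add(Add(-12, Mul(-1, Add(Rational(-10, 3), 12))), -64) = Add(Add(-12, Mul(-1, Rational(26, 3))), -64) = Add(Add(-12, Rational(-26, 3)), -64) = Add(Rational(-62, 3), -64) = Rational(-254, 3)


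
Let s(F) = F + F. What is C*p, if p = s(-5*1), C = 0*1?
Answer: 0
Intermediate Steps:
C = 0
s(F) = 2*F
p = -10 (p = 2*(-5*1) = 2*(-5) = -10)
C*p = 0*(-10) = 0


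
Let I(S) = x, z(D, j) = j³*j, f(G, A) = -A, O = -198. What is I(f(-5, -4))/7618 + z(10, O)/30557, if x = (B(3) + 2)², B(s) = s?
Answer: 11708513410613/232783226 ≈ 50298.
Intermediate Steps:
x = 25 (x = (3 + 2)² = 5² = 25)
z(D, j) = j⁴
I(S) = 25
I(f(-5, -4))/7618 + z(10, O)/30557 = 25/7618 + (-198)⁴/30557 = 25*(1/7618) + 1536953616*(1/30557) = 25/7618 + 1536953616/30557 = 11708513410613/232783226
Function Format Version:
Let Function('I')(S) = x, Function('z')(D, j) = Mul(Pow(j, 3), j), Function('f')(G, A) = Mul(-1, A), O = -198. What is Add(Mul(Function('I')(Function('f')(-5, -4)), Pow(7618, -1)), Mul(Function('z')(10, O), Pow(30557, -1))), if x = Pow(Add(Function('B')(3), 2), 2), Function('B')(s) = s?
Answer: Rational(11708513410613, 232783226) ≈ 50298.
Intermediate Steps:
x = 25 (x = Pow(Add(3, 2), 2) = Pow(5, 2) = 25)
Function('z')(D, j) = Pow(j, 4)
Function('I')(S) = 25
Add(Mul(Function('I')(Function('f')(-5, -4)), Pow(7618, -1)), Mul(Function('z')(10, O), Pow(30557, -1))) = Add(Mul(25, Pow(7618, -1)), Mul(Pow(-198, 4), Pow(30557, -1))) = Add(Mul(25, Rational(1, 7618)), Mul(1536953616, Rational(1, 30557))) = Add(Rational(25, 7618), Rational(1536953616, 30557)) = Rational(11708513410613, 232783226)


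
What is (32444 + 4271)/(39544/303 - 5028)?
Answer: -2224929/296788 ≈ -7.4967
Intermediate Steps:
(32444 + 4271)/(39544/303 - 5028) = 36715/(39544*(1/303) - 5028) = 36715/(39544/303 - 5028) = 36715/(-1483940/303) = 36715*(-303/1483940) = -2224929/296788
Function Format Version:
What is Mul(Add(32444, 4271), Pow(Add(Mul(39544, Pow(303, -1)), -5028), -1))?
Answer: Rational(-2224929, 296788) ≈ -7.4967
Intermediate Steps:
Mul(Add(32444, 4271), Pow(Add(Mul(39544, Pow(303, -1)), -5028), -1)) = Mul(36715, Pow(Add(Mul(39544, Rational(1, 303)), -5028), -1)) = Mul(36715, Pow(Add(Rational(39544, 303), -5028), -1)) = Mul(36715, Pow(Rational(-1483940, 303), -1)) = Mul(36715, Rational(-303, 1483940)) = Rational(-2224929, 296788)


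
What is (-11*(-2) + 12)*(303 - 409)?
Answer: -3604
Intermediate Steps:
(-11*(-2) + 12)*(303 - 409) = (22 + 12)*(-106) = 34*(-106) = -3604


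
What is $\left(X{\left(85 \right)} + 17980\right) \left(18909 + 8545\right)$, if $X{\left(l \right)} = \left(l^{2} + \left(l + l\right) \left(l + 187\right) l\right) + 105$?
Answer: $108600062340$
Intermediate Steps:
$X{\left(l \right)} = 105 + l^{2} + 2 l^{2} \left(187 + l\right)$ ($X{\left(l \right)} = \left(l^{2} + 2 l \left(187 + l\right) l\right) + 105 = \left(l^{2} + 2 l^{2} \left(187 + l\right)\right) + 105 = 105 + l^{2} + 2 l^{2} \left(187 + l\right)$)
$\left(X{\left(85 \right)} + 17980\right) \left(18909 + 8545\right) = \left(\left(105 + 2 \cdot 85^{3} + 375 \cdot 85^{2}\right) + 17980\right) \left(18909 + 8545\right) = \left(\left(105 + 2 \cdot 614125 + 375 \cdot 7225\right) + 17980\right) 27454 = \left(\left(105 + 1228250 + 2709375\right) + 17980\right) 27454 = \left(3937730 + 17980\right) 27454 = 3955710 \cdot 27454 = 108600062340$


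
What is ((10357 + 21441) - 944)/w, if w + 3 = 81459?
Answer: 15427/40728 ≈ 0.37878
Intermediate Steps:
w = 81456 (w = -3 + 81459 = 81456)
((10357 + 21441) - 944)/w = ((10357 + 21441) - 944)/81456 = (31798 - 944)*(1/81456) = 30854*(1/81456) = 15427/40728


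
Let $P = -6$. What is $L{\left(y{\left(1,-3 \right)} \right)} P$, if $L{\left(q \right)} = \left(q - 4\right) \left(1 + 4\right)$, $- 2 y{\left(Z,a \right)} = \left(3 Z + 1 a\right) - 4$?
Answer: $60$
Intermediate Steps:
$y{\left(Z,a \right)} = 2 - \frac{3 Z}{2} - \frac{a}{2}$ ($y{\left(Z,a \right)} = - \frac{\left(3 Z + 1 a\right) - 4}{2} = - \frac{\left(3 Z + a\right) - 4}{2} = - \frac{\left(a + 3 Z\right) - 4}{2} = - \frac{-4 + a + 3 Z}{2} = 2 - \frac{3 Z}{2} - \frac{a}{2}$)
$L{\left(q \right)} = -20 + 5 q$ ($L{\left(q \right)} = \left(-4 + q\right) 5 = -20 + 5 q$)
$L{\left(y{\left(1,-3 \right)} \right)} P = \left(-20 + 5 \left(2 - \frac{3}{2} - - \frac{3}{2}\right)\right) \left(-6\right) = \left(-20 + 5 \left(2 - \frac{3}{2} + \frac{3}{2}\right)\right) \left(-6\right) = \left(-20 + 5 \cdot 2\right) \left(-6\right) = \left(-20 + 10\right) \left(-6\right) = \left(-10\right) \left(-6\right) = 60$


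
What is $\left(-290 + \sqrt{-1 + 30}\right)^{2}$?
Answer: $\left(290 - \sqrt{29}\right)^{2} \approx 81006.0$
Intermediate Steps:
$\left(-290 + \sqrt{-1 + 30}\right)^{2} = \left(-290 + \sqrt{29}\right)^{2}$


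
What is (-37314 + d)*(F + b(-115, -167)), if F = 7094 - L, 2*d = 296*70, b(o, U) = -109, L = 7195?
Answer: 5660340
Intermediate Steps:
d = 10360 (d = (296*70)/2 = (1/2)*20720 = 10360)
F = -101 (F = 7094 - 1*7195 = 7094 - 7195 = -101)
(-37314 + d)*(F + b(-115, -167)) = (-37314 + 10360)*(-101 - 109) = -26954*(-210) = 5660340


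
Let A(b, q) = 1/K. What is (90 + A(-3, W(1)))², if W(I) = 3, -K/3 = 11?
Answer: 8814961/1089 ≈ 8094.5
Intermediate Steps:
K = -33 (K = -3*11 = -33)
A(b, q) = -1/33 (A(b, q) = 1/(-33) = -1/33)
(90 + A(-3, W(1)))² = (90 - 1/33)² = (2969/33)² = 8814961/1089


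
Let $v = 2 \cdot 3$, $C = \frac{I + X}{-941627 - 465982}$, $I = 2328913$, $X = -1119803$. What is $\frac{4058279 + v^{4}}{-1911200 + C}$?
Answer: $- \frac{163265551605}{76863529426} \approx -2.1241$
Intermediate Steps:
$C = - \frac{172730}{201087}$ ($C = \frac{2328913 - 1119803}{-941627 - 465982} = \frac{1209110}{-1407609} = 1209110 \left(- \frac{1}{1407609}\right) = - \frac{172730}{201087} \approx -0.85898$)
$v = 6$
$\frac{4058279 + v^{4}}{-1911200 + C} = \frac{4058279 + 6^{4}}{-1911200 - \frac{172730}{201087}} = \frac{4058279 + 1296}{- \frac{384317647130}{201087}} = 4059575 \left(- \frac{201087}{384317647130}\right) = - \frac{163265551605}{76863529426}$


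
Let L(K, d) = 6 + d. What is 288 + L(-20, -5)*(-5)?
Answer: 283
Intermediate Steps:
288 + L(-20, -5)*(-5) = 288 + (6 - 5)*(-5) = 288 + 1*(-5) = 288 - 5 = 283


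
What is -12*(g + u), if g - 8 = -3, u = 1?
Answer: -72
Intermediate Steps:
g = 5 (g = 8 - 3 = 5)
-12*(g + u) = -12*(5 + 1) = -12*6 = -72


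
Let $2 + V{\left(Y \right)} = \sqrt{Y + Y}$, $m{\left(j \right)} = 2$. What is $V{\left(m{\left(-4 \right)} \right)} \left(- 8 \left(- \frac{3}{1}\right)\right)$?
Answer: $0$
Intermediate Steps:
$V{\left(Y \right)} = -2 + \sqrt{2} \sqrt{Y}$ ($V{\left(Y \right)} = -2 + \sqrt{Y + Y} = -2 + \sqrt{2 Y} = -2 + \sqrt{2} \sqrt{Y}$)
$V{\left(m{\left(-4 \right)} \right)} \left(- 8 \left(- \frac{3}{1}\right)\right) = \left(-2 + \sqrt{2} \sqrt{2}\right) \left(- 8 \left(- \frac{3}{1}\right)\right) = \left(-2 + 2\right) \left(- 8 \left(\left(-3\right) 1\right)\right) = 0 \left(\left(-8\right) \left(-3\right)\right) = 0 \cdot 24 = 0$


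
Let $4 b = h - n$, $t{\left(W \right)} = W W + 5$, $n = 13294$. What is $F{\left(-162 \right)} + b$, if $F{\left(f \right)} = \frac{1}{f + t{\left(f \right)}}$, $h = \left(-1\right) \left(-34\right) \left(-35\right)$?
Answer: $- \frac{94461026}{26087} \approx -3621.0$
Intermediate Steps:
$h = -1190$ ($h = 34 \left(-35\right) = -1190$)
$t{\left(W \right)} = 5 + W^{2}$ ($t{\left(W \right)} = W^{2} + 5 = 5 + W^{2}$)
$F{\left(f \right)} = \frac{1}{5 + f + f^{2}}$ ($F{\left(f \right)} = \frac{1}{f + \left(5 + f^{2}\right)} = \frac{1}{5 + f + f^{2}}$)
$b = -3621$ ($b = \frac{-1190 - 13294}{4} = \frac{1}{4} \left(-14484\right) = -3621$)
$F{\left(-162 \right)} + b = \frac{1}{5 - 162 + \left(-162\right)^{2}} - 3621 = \frac{1}{5 - 162 + 26244} - 3621 = \frac{1}{26087} - 3621 = - \frac{94461026}{26087}$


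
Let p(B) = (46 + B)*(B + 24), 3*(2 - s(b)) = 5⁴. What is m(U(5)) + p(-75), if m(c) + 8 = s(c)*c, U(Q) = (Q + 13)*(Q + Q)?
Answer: -35669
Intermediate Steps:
s(b) = -619/3 (s(b) = 2 - ⅓*5⁴ = 2 - ⅓*625 = 2 - 625/3 = -619/3)
U(Q) = 2*Q*(13 + Q) (U(Q) = (13 + Q)*(2*Q) = 2*Q*(13 + Q))
p(B) = (24 + B)*(46 + B) (p(B) = (46 + B)*(24 + B) = (24 + B)*(46 + B))
m(c) = -8 - 619*c/3
m(U(5)) + p(-75) = (-8 - 1238*5*(13 + 5)/3) + (1104 + (-75)² + 70*(-75)) = (-8 - 1238*5*18/3) + (1104 + 5625 - 5250) = (-8 - 619/3*180) + 1479 = (-8 - 37140) + 1479 = -37148 + 1479 = -35669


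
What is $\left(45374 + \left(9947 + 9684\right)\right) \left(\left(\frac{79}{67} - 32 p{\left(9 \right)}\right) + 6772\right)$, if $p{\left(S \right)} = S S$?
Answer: $\frac{18210435695}{67} \approx 2.718 \cdot 10^{8}$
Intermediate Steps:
$p{\left(S \right)} = S^{2}$
$\left(45374 + \left(9947 + 9684\right)\right) \left(\left(\frac{79}{67} - 32 p{\left(9 \right)}\right) + 6772\right) = \left(45374 + \left(9947 + 9684\right)\right) \left(\left(\frac{79}{67} - 32 \cdot 9^{2}\right) + 6772\right) = \left(45374 + 19631\right) \left(\left(79 \cdot \frac{1}{67} - 2592\right) + 6772\right) = 65005 \left(\left(\frac{79}{67} - 2592\right) + 6772\right) = 65005 \left(- \frac{173585}{67} + 6772\right) = 65005 \cdot \frac{280139}{67} = \frac{18210435695}{67}$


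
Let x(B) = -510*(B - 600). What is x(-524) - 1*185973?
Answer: 387267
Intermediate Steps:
x(B) = 306000 - 510*B (x(B) = -510*(-600 + B) = 306000 - 510*B)
x(-524) - 1*185973 = (306000 - 510*(-524)) - 1*185973 = (306000 + 267240) - 185973 = 573240 - 185973 = 387267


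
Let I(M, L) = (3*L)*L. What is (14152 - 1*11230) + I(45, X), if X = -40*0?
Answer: 2922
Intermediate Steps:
X = 0
I(M, L) = 3*L²
(14152 - 1*11230) + I(45, X) = (14152 - 1*11230) + 3*0² = (14152 - 11230) + 3*0 = 2922 + 0 = 2922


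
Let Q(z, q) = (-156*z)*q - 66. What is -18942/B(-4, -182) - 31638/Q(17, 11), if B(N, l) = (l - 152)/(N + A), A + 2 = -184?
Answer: -8768034179/813791 ≈ -10774.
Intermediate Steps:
A = -186 (A = -2 - 184 = -186)
Q(z, q) = -66 - 156*q*z (Q(z, q) = -156*q*z - 66 = -66 - 156*q*z)
B(N, l) = (-152 + l)/(-186 + N) (B(N, l) = (l - 152)/(N - 186) = (-152 + l)/(-186 + N))
-18942/B(-4, -182) - 31638/Q(17, 11) = -18942*(-186 - 4)/(-152 - 182) - 31638/(-66 - 156*11*17) = -18942/(-334/(-190)) - 31638/(-66 - 29172) = -18942/((-1/190*(-334))) - 31638/(-29238) = -18942/167/95 - 31638*(-1/29238) = -18942*95/167 + 5273/4873 = -1799490/167 + 5273/4873 = -8768034179/813791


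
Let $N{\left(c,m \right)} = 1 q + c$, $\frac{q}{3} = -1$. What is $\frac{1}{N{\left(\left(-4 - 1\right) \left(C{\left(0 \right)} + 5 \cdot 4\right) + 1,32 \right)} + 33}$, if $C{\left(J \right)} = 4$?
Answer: $- \frac{1}{89} \approx -0.011236$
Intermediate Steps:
$q = -3$ ($q = 3 \left(-1\right) = -3$)
$N{\left(c,m \right)} = -3 + c$ ($N{\left(c,m \right)} = 1 \left(-3\right) + c = -3 + c$)
$\frac{1}{N{\left(\left(-4 - 1\right) \left(C{\left(0 \right)} + 5 \cdot 4\right) + 1,32 \right)} + 33} = \frac{1}{\left(-3 + \left(\left(-4 - 1\right) \left(4 + 5 \cdot 4\right) + 1\right)\right) + 33} = \frac{1}{\left(-3 + \left(- 5 \left(4 + 20\right) + 1\right)\right) + 33} = \frac{1}{\left(-3 + \left(\left(-5\right) 24 + 1\right)\right) + 33} = \frac{1}{\left(-3 + \left(-120 + 1\right)\right) + 33} = \frac{1}{\left(-3 - 119\right) + 33} = \frac{1}{-122 + 33} = \frac{1}{-89} = - \frac{1}{89}$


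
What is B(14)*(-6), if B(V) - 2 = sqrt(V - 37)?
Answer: -12 - 6*I*sqrt(23) ≈ -12.0 - 28.775*I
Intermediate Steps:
B(V) = 2 + sqrt(-37 + V) (B(V) = 2 + sqrt(V - 37) = 2 + sqrt(-37 + V))
B(14)*(-6) = (2 + sqrt(-37 + 14))*(-6) = (2 + sqrt(-23))*(-6) = (2 + I*sqrt(23))*(-6) = -12 - 6*I*sqrt(23)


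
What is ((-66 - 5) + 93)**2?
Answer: 484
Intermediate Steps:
((-66 - 5) + 93)**2 = (-71 + 93)**2 = 22**2 = 484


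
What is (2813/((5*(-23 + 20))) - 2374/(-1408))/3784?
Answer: -1962547/39959040 ≈ -0.049114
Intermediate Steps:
(2813/((5*(-23 + 20))) - 2374/(-1408))/3784 = (2813/((5*(-3))) - 2374*(-1/1408))*(1/3784) = (2813/(-15) + 1187/704)*(1/3784) = (2813*(-1/15) + 1187/704)*(1/3784) = (-2813/15 + 1187/704)*(1/3784) = -1962547/10560*1/3784 = -1962547/39959040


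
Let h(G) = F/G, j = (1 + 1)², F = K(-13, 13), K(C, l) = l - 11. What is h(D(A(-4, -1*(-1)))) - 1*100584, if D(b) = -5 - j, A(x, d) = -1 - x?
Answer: -905258/9 ≈ -1.0058e+5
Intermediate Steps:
K(C, l) = -11 + l
F = 2 (F = -11 + 13 = 2)
j = 4 (j = 2² = 4)
D(b) = -9 (D(b) = -5 - 1*4 = -5 - 4 = -9)
h(G) = 2/G
h(D(A(-4, -1*(-1)))) - 1*100584 = 2/(-9) - 1*100584 = 2*(-⅑) - 100584 = -2/9 - 100584 = -905258/9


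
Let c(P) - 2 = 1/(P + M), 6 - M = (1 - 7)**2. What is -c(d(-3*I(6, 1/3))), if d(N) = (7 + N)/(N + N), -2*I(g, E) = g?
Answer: -515/262 ≈ -1.9656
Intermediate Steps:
I(g, E) = -g/2
d(N) = (7 + N)/(2*N) (d(N) = (7 + N)/((2*N)) = (7 + N)*(1/(2*N)) = (7 + N)/(2*N))
M = -30 (M = 6 - (1 - 7)**2 = 6 - 1*(-6)**2 = 6 - 1*36 = 6 - 36 = -30)
c(P) = 2 + 1/(-30 + P) (c(P) = 2 + 1/(P - 30) = 2 + 1/(-30 + P))
-c(d(-3*I(6, 1/3))) = -(-59 + 2*((7 - (-3)*6/2)/(2*((-(-3)*6/2)))))/(-30 + (7 - (-3)*6/2)/(2*((-(-3)*6/2)))) = -(-59 + 2*((7 - 3*(-3))/(2*((-3*(-3))))))/(-30 + (7 - 3*(-3))/(2*((-3*(-3))))) = -(-59 + 2*((1/2)*(7 + 9)/9))/(-30 + (1/2)*(7 + 9)/9) = -(-59 + 2*((1/2)*(1/9)*16))/(-30 + (1/2)*(1/9)*16) = -(-59 + 2*(8/9))/(-30 + 8/9) = -(-59 + 16/9)/(-262/9) = -(-9)*(-515)/(262*9) = -1*515/262 = -515/262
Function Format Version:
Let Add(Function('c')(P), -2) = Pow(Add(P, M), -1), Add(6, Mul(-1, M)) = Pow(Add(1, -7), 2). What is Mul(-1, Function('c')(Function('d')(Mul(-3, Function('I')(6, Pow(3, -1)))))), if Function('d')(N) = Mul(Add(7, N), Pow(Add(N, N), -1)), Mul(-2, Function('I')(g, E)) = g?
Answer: Rational(-515, 262) ≈ -1.9656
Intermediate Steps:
Function('I')(g, E) = Mul(Rational(-1, 2), g)
Function('d')(N) = Mul(Rational(1, 2), Pow(N, -1), Add(7, N)) (Function('d')(N) = Mul(Add(7, N), Pow(Mul(2, N), -1)) = Mul(Add(7, N), Mul(Rational(1, 2), Pow(N, -1))) = Mul(Rational(1, 2), Pow(N, -1), Add(7, N)))
M = -30 (M = Add(6, Mul(-1, Pow(Add(1, -7), 2))) = Add(6, Mul(-1, Pow(-6, 2))) = Add(6, Mul(-1, 36)) = Add(6, -36) = -30)
Function('c')(P) = Add(2, Pow(Add(-30, P), -1)) (Function('c')(P) = Add(2, Pow(Add(P, -30), -1)) = Add(2, Pow(Add(-30, P), -1)))
Mul(-1, Function('c')(Function('d')(Mul(-3, Function('I')(6, Pow(3, -1)))))) = Mul(-1, Mul(Pow(Add(-30, Mul(Rational(1, 2), Pow(Mul(-3, Mul(Rational(-1, 2), 6)), -1), Add(7, Mul(-3, Mul(Rational(-1, 2), 6))))), -1), Add(-59, Mul(2, Mul(Rational(1, 2), Pow(Mul(-3, Mul(Rational(-1, 2), 6)), -1), Add(7, Mul(-3, Mul(Rational(-1, 2), 6)))))))) = Mul(-1, Mul(Pow(Add(-30, Mul(Rational(1, 2), Pow(Mul(-3, -3), -1), Add(7, Mul(-3, -3)))), -1), Add(-59, Mul(2, Mul(Rational(1, 2), Pow(Mul(-3, -3), -1), Add(7, Mul(-3, -3))))))) = Mul(-1, Mul(Pow(Add(-30, Mul(Rational(1, 2), Pow(9, -1), Add(7, 9))), -1), Add(-59, Mul(2, Mul(Rational(1, 2), Pow(9, -1), Add(7, 9)))))) = Mul(-1, Mul(Pow(Add(-30, Mul(Rational(1, 2), Rational(1, 9), 16)), -1), Add(-59, Mul(2, Mul(Rational(1, 2), Rational(1, 9), 16))))) = Mul(-1, Mul(Pow(Add(-30, Rational(8, 9)), -1), Add(-59, Mul(2, Rational(8, 9))))) = Mul(-1, Mul(Pow(Rational(-262, 9), -1), Add(-59, Rational(16, 9)))) = Mul(-1, Mul(Rational(-9, 262), Rational(-515, 9))) = Mul(-1, Rational(515, 262)) = Rational(-515, 262)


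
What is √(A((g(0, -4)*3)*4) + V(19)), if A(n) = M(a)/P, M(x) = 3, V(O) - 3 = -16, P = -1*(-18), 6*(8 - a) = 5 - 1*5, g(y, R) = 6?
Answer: I*√462/6 ≈ 3.5824*I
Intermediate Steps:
a = 8 (a = 8 - (5 - 1*5)/6 = 8 - (5 - 5)/6 = 8 - ⅙*0 = 8 + 0 = 8)
P = 18
V(O) = -13 (V(O) = 3 - 16 = -13)
A(n) = ⅙ (A(n) = 3/18 = 3*(1/18) = ⅙)
√(A((g(0, -4)*3)*4) + V(19)) = √(⅙ - 13) = √(-77/6) = I*√462/6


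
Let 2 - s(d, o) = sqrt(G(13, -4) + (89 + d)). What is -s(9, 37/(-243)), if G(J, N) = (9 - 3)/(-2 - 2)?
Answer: -2 + sqrt(386)/2 ≈ 7.8234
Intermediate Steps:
G(J, N) = -3/2 (G(J, N) = 6/(-4) = 6*(-1/4) = -3/2)
s(d, o) = 2 - sqrt(175/2 + d) (s(d, o) = 2 - sqrt(-3/2 + (89 + d)) = 2 - sqrt(175/2 + d))
-s(9, 37/(-243)) = -(2 - sqrt(350 + 4*9)/2) = -(2 - sqrt(350 + 36)/2) = -(2 - sqrt(386)/2) = -2 + sqrt(386)/2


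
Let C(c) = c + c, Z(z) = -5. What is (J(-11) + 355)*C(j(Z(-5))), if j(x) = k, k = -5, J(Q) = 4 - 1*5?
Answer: -3540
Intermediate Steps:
J(Q) = -1 (J(Q) = 4 - 5 = -1)
j(x) = -5
C(c) = 2*c
(J(-11) + 355)*C(j(Z(-5))) = (-1 + 355)*(2*(-5)) = 354*(-10) = -3540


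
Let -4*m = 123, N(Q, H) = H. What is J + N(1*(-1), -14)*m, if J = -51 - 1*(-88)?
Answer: 935/2 ≈ 467.50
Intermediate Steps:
J = 37 (J = -51 + 88 = 37)
m = -123/4 (m = -¼*123 = -123/4 ≈ -30.750)
J + N(1*(-1), -14)*m = 37 - 14*(-123/4) = 37 + 861/2 = 935/2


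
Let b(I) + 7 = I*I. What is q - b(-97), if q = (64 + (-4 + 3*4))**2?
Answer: -4218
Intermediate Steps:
q = 5184 (q = (64 + (-4 + 12))**2 = (64 + 8)**2 = 72**2 = 5184)
b(I) = -7 + I**2 (b(I) = -7 + I*I = -7 + I**2)
q - b(-97) = 5184 - (-7 + (-97)**2) = 5184 - (-7 + 9409) = 5184 - 1*9402 = 5184 - 9402 = -4218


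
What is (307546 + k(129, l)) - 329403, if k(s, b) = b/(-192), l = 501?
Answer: -1399015/64 ≈ -21860.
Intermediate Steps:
k(s, b) = -b/192 (k(s, b) = b*(-1/192) = -b/192)
(307546 + k(129, l)) - 329403 = (307546 - 1/192*501) - 329403 = (307546 - 167/64) - 329403 = 19682777/64 - 329403 = -1399015/64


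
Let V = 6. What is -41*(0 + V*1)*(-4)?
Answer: 984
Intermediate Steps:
-41*(0 + V*1)*(-4) = -41*(0 + 6*1)*(-4) = -41*(0 + 6)*(-4) = -41*6*(-4) = -246*(-4) = 984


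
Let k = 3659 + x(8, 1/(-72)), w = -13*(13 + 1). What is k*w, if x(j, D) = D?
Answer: -23973677/36 ≈ -6.6594e+5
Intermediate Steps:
w = -182 (w = -13*14 = -182)
k = 263447/72 (k = 3659 + 1/(-72) = 3659 - 1/72 = 263447/72 ≈ 3659.0)
k*w = (263447/72)*(-182) = -23973677/36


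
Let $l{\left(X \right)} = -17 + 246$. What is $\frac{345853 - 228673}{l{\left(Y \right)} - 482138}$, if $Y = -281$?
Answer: $- \frac{117180}{481909} \approx -0.24316$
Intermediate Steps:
$l{\left(X \right)} = 229$
$\frac{345853 - 228673}{l{\left(Y \right)} - 482138} = \frac{345853 - 228673}{229 - 482138} = \frac{117180}{-481909} = 117180 \left(- \frac{1}{481909}\right) = - \frac{117180}{481909}$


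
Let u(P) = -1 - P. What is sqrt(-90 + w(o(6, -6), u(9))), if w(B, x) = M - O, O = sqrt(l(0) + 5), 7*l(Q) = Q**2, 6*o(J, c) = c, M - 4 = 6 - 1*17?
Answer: sqrt(-97 - sqrt(5)) ≈ 9.9617*I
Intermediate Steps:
M = -7 (M = 4 + (6 - 1*17) = 4 + (6 - 17) = 4 - 11 = -7)
o(J, c) = c/6
l(Q) = Q**2/7
O = sqrt(5) (O = sqrt((1/7)*0**2 + 5) = sqrt((1/7)*0 + 5) = sqrt(0 + 5) = sqrt(5) ≈ 2.2361)
w(B, x) = -7 - sqrt(5)
sqrt(-90 + w(o(6, -6), u(9))) = sqrt(-90 + (-7 - sqrt(5))) = sqrt(-97 - sqrt(5))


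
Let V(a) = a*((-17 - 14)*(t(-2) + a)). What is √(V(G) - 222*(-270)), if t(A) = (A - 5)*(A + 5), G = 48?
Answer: 18*√61 ≈ 140.58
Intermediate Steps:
t(A) = (-5 + A)*(5 + A)
V(a) = a*(651 - 31*a) (V(a) = a*((-17 - 14)*((-25 + (-2)²) + a)) = a*(-31*((-25 + 4) + a)) = a*(-31*(-21 + a)) = a*(651 - 31*a))
√(V(G) - 222*(-270)) = √(31*48*(21 - 1*48) - 222*(-270)) = √(31*48*(21 - 48) + 59940) = √(31*48*(-27) + 59940) = √(-40176 + 59940) = √19764 = 18*√61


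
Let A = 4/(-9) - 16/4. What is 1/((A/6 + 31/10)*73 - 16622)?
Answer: -270/4441439 ≈ -6.0791e-5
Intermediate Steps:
A = -40/9 (A = 4*(-1/9) - 16*1/4 = -4/9 - 4 = -40/9 ≈ -4.4444)
1/((A/6 + 31/10)*73 - 16622) = 1/((-40/9/6 + 31/10)*73 - 16622) = 1/((-40/9*1/6 + 31*(1/10))*73 - 16622) = 1/((-20/27 + 31/10)*73 - 16622) = 1/((637/270)*73 - 16622) = 1/(46501/270 - 16622) = 1/(-4441439/270) = -270/4441439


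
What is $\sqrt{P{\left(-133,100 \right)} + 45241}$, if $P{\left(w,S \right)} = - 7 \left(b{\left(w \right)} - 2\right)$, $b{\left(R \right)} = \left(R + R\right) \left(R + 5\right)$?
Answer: $i \sqrt{193081} \approx 439.41 i$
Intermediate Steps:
$b{\left(R \right)} = 2 R \left(5 + R\right)$
$P{\left(w,S \right)} = 14 - 14 w \left(5 + w\right)$ ($P{\left(w,S \right)} = - 7 \left(2 w \left(5 + w\right) - 2\right) = - 7 \left(-2 + 2 w \left(5 + w\right)\right) = 14 - 14 w \left(5 + w\right)$)
$\sqrt{P{\left(-133,100 \right)} + 45241} = \sqrt{\left(14 - - 1862 \left(5 - 133\right)\right) + 45241} = \sqrt{\left(14 - \left(-1862\right) \left(-128\right)\right) + 45241} = \sqrt{\left(14 - 238336\right) + 45241} = \sqrt{-238322 + 45241} = \sqrt{-193081} = i \sqrt{193081}$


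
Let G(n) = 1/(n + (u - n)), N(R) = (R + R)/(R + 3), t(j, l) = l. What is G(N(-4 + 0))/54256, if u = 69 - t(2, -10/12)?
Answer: 3/11366632 ≈ 2.6393e-7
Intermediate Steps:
N(R) = 2*R/(3 + R) (N(R) = (2*R)/(3 + R) = 2*R/(3 + R))
u = 419/6 (u = 69 - (-10)/12 = 69 - 1*(-5/6) = 69 + 5/6 = 419/6 ≈ 69.833)
G(n) = 6/419 (G(n) = 1/(n + (419/6 - n)) = 1/(419/6) = 6/419)
G(N(-4 + 0))/54256 = (6/419)/54256 = (6/419)*(1/54256) = 3/11366632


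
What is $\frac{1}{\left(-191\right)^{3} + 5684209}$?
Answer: $- \frac{1}{1283662} \approx -7.7902 \cdot 10^{-7}$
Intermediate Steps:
$\frac{1}{\left(-191\right)^{3} + 5684209} = \frac{1}{-6967871 + 5684209} = \frac{1}{-1283662} = - \frac{1}{1283662}$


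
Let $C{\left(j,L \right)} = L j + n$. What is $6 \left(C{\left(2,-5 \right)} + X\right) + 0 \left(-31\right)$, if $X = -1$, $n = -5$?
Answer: $-96$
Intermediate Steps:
$C{\left(j,L \right)} = -5 + L j$ ($C{\left(j,L \right)} = L j - 5 = -5 + L j$)
$6 \left(C{\left(2,-5 \right)} + X\right) + 0 \left(-31\right) = 6 \left(\left(-5 - 10\right) - 1\right) + 0 \left(-31\right) = 6 \left(\left(-5 - 10\right) - 1\right) + 0 = 6 \left(-15 - 1\right) + 0 = 6 \left(-16\right) + 0 = -96 + 0 = -96$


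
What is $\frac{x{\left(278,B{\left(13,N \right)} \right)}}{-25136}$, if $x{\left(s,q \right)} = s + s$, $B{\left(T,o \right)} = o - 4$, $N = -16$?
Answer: $- \frac{139}{6284} \approx -0.02212$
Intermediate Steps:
$B{\left(T,o \right)} = -4 + o$
$x{\left(s,q \right)} = 2 s$
$\frac{x{\left(278,B{\left(13,N \right)} \right)}}{-25136} = \frac{2 \cdot 278}{-25136} = 556 \left(- \frac{1}{25136}\right) = - \frac{139}{6284}$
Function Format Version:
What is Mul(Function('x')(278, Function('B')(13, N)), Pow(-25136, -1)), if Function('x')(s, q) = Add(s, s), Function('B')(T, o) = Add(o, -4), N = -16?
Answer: Rational(-139, 6284) ≈ -0.022120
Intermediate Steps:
Function('B')(T, o) = Add(-4, o)
Function('x')(s, q) = Mul(2, s)
Mul(Function('x')(278, Function('B')(13, N)), Pow(-25136, -1)) = Mul(Mul(2, 278), Pow(-25136, -1)) = Mul(556, Rational(-1, 25136)) = Rational(-139, 6284)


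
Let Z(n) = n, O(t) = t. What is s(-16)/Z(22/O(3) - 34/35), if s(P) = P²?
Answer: 6720/167 ≈ 40.240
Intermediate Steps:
s(-16)/Z(22/O(3) - 34/35) = (-16)²/(22/3 - 34/35) = 256/(22*(⅓) - 34*1/35) = 256/(22/3 - 34/35) = 256/(668/105) = 256*(105/668) = 6720/167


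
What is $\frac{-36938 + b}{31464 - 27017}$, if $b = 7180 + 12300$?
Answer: $- \frac{17458}{4447} \approx -3.9258$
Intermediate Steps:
$b = 19480$
$\frac{-36938 + b}{31464 - 27017} = \frac{-36938 + 19480}{31464 - 27017} = - \frac{17458}{4447}$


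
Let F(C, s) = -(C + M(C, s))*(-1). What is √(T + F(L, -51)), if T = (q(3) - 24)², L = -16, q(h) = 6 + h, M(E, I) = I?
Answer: √158 ≈ 12.570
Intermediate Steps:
F(C, s) = C + s (F(C, s) = -(C + s)*(-1) = -(-C - s) = C + s)
T = 225 (T = ((6 + 3) - 24)² = (9 - 24)² = (-15)² = 225)
√(T + F(L, -51)) = √(225 + (-16 - 51)) = √(225 - 67) = √158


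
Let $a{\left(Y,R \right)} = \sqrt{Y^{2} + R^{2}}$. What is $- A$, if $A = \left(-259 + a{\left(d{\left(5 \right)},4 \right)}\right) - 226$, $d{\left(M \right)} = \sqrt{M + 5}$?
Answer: $485 - \sqrt{26} \approx 479.9$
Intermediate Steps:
$d{\left(M \right)} = \sqrt{5 + M}$
$a{\left(Y,R \right)} = \sqrt{R^{2} + Y^{2}}$
$A = -485 + \sqrt{26}$ ($A = \left(-259 + \sqrt{4^{2} + \left(\sqrt{5 + 5}\right)^{2}}\right) - 226 = \left(-259 + \sqrt{16 + \left(\sqrt{10}\right)^{2}}\right) - 226 = \left(-259 + \sqrt{16 + 10}\right) - 226 = \left(-259 + \sqrt{26}\right) - 226 = -485 + \sqrt{26} \approx -479.9$)
$- A = - (-485 + \sqrt{26}) = 485 - \sqrt{26}$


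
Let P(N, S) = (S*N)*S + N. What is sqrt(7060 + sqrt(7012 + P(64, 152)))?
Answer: sqrt(7060 + 2*sqrt(371433)) ≈ 90.989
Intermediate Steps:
P(N, S) = N + N*S**2 (P(N, S) = (N*S)*S + N = N*S**2 + N = N + N*S**2)
sqrt(7060 + sqrt(7012 + P(64, 152))) = sqrt(7060 + sqrt(7012 + 64*(1 + 152**2))) = sqrt(7060 + sqrt(7012 + 64*(1 + 23104))) = sqrt(7060 + sqrt(7012 + 64*23105)) = sqrt(7060 + sqrt(7012 + 1478720)) = sqrt(7060 + sqrt(1485732)) = sqrt(7060 + 2*sqrt(371433))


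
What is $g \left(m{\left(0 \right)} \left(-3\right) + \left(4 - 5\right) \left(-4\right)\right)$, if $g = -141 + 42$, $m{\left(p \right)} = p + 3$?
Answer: $495$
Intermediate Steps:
$m{\left(p \right)} = 3 + p$
$g = -99$
$g \left(m{\left(0 \right)} \left(-3\right) + \left(4 - 5\right) \left(-4\right)\right) = - 99 \left(\left(3 + 0\right) \left(-3\right) + \left(4 - 5\right) \left(-4\right)\right) = - 99 \left(3 \left(-3\right) - -4\right) = - 99 \left(-9 + 4\right) = \left(-99\right) \left(-5\right) = 495$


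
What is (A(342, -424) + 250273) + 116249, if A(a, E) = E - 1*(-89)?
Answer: 366187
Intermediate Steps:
A(a, E) = 89 + E (A(a, E) = E + 89 = 89 + E)
(A(342, -424) + 250273) + 116249 = ((89 - 424) + 250273) + 116249 = (-335 + 250273) + 116249 = 249938 + 116249 = 366187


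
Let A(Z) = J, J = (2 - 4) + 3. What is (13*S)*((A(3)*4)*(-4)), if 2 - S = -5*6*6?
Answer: -37856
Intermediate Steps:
J = 1 (J = -2 + 3 = 1)
S = 182 (S = 2 - (-5*6)*6 = 2 - (-30)*6 = 2 - 1*(-180) = 2 + 180 = 182)
A(Z) = 1
(13*S)*((A(3)*4)*(-4)) = (13*182)*((1*4)*(-4)) = 2366*(4*(-4)) = 2366*(-16) = -37856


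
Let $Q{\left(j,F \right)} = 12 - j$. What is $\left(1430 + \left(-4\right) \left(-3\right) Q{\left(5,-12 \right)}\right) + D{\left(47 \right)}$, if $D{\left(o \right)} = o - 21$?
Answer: $1540$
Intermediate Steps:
$D{\left(o \right)} = -21 + o$
$\left(1430 + \left(-4\right) \left(-3\right) Q{\left(5,-12 \right)}\right) + D{\left(47 \right)} = \left(1430 + \left(-4\right) \left(-3\right) \left(12 - 5\right)\right) + \left(-21 + 47\right) = \left(1430 + 12 \left(12 - 5\right)\right) + 26 = \left(1430 + 12 \cdot 7\right) + 26 = \left(1430 + 84\right) + 26 = 1514 + 26 = 1540$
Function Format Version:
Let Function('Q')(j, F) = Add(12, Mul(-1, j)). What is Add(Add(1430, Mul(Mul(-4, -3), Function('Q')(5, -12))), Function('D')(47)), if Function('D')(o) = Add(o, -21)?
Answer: 1540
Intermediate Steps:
Function('D')(o) = Add(-21, o)
Add(Add(1430, Mul(Mul(-4, -3), Function('Q')(5, -12))), Function('D')(47)) = Add(Add(1430, Mul(Mul(-4, -3), Add(12, Mul(-1, 5)))), Add(-21, 47)) = Add(Add(1430, Mul(12, Add(12, -5))), 26) = Add(Add(1430, Mul(12, 7)), 26) = Add(Add(1430, 84), 26) = Add(1514, 26) = 1540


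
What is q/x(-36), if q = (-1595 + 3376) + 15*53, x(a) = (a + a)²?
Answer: 161/324 ≈ 0.49691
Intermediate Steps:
x(a) = 4*a² (x(a) = (2*a)² = 4*a²)
q = 2576 (q = 1781 + 795 = 2576)
q/x(-36) = 2576/((4*(-36)²)) = 2576/((4*1296)) = 2576/5184 = 2576*(1/5184) = 161/324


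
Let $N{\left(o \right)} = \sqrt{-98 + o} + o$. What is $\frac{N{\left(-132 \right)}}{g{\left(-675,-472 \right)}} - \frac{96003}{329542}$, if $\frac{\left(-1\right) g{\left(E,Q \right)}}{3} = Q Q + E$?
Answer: $- \frac{21308630479}{73194244078} - \frac{i \sqrt{230}}{666327} \approx -0.29112 - 2.276 \cdot 10^{-5} i$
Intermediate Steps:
$g{\left(E,Q \right)} = - 3 E - 3 Q^{2}$ ($g{\left(E,Q \right)} = - 3 \left(Q Q + E\right) = - 3 \left(Q^{2} + E\right) = - 3 \left(E + Q^{2}\right) = - 3 E - 3 Q^{2}$)
$N{\left(o \right)} = o + \sqrt{-98 + o}$
$\frac{N{\left(-132 \right)}}{g{\left(-675,-472 \right)}} - \frac{96003}{329542} = \frac{-132 + \sqrt{-98 - 132}}{\left(-3\right) \left(-675\right) - 3 \left(-472\right)^{2}} - \frac{96003}{329542} = \frac{-132 + \sqrt{-230}}{2025 - 668352} - \frac{96003}{329542} = \frac{-132 + i \sqrt{230}}{2025 - 668352} - \frac{96003}{329542} = \frac{-132 + i \sqrt{230}}{-666327} - \frac{96003}{329542} = \left(-132 + i \sqrt{230}\right) \left(- \frac{1}{666327}\right) - \frac{96003}{329542} = \left(\frac{44}{222109} - \frac{i \sqrt{230}}{666327}\right) - \frac{96003}{329542} = - \frac{21308630479}{73194244078} - \frac{i \sqrt{230}}{666327}$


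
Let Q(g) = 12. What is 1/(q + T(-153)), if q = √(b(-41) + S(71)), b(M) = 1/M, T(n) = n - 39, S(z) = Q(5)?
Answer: -7872/1510933 - √20131/1510933 ≈ -0.0053039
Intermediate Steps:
S(z) = 12
T(n) = -39 + n
q = √20131/41 (q = √(1/(-41) + 12) = √(-1/41 + 12) = √(491/41) = √20131/41 ≈ 3.4606)
1/(q + T(-153)) = 1/(√20131/41 + (-39 - 153)) = 1/(√20131/41 - 192) = 1/(-192 + √20131/41)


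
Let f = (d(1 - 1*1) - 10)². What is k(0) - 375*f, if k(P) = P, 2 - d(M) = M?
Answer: -24000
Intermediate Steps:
d(M) = 2 - M
f = 64 (f = ((2 - (1 - 1*1)) - 10)² = ((2 - (1 - 1)) - 10)² = ((2 - 1*0) - 10)² = ((2 + 0) - 10)² = (2 - 10)² = (-8)² = 64)
k(0) - 375*f = 0 - 375*64 = 0 - 24000 = -24000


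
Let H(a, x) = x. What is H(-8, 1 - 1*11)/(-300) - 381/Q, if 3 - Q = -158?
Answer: -11269/4830 ≈ -2.3331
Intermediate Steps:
Q = 161 (Q = 3 - 1*(-158) = 3 + 158 = 161)
H(-8, 1 - 1*11)/(-300) - 381/Q = (1 - 1*11)/(-300) - 381/161 = (1 - 11)*(-1/300) - 381*1/161 = -10*(-1/300) - 381/161 = 1/30 - 381/161 = -11269/4830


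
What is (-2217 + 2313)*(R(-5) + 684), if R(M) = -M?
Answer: 66144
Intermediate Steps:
(-2217 + 2313)*(R(-5) + 684) = (-2217 + 2313)*(-1*(-5) + 684) = 96*(5 + 684) = 96*689 = 66144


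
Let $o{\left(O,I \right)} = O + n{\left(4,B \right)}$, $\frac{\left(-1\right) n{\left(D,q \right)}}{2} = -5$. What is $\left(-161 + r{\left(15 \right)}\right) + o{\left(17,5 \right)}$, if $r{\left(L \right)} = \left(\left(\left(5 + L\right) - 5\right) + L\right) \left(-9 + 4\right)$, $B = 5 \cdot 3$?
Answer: $-284$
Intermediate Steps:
$B = 15$
$n{\left(D,q \right)} = 10$ ($n{\left(D,q \right)} = \left(-2\right) \left(-5\right) = 10$)
$r{\left(L \right)} = - 10 L$ ($r{\left(L \right)} = \left(\left(\left(5 + L\right) - 5\right) + L\right) \left(-5\right) = \left(L + L\right) \left(-5\right) = 2 L \left(-5\right) = - 10 L$)
$o{\left(O,I \right)} = 10 + O$ ($o{\left(O,I \right)} = O + 10 = 10 + O$)
$\left(-161 + r{\left(15 \right)}\right) + o{\left(17,5 \right)} = \left(-161 - 150\right) + \left(10 + 17\right) = \left(-161 - 150\right) + 27 = -311 + 27 = -284$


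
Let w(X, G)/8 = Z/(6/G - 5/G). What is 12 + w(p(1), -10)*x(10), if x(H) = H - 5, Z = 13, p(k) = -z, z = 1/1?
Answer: -5188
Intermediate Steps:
z = 1
p(k) = -1 (p(k) = -1*1 = -1)
w(X, G) = 104*G (w(X, G) = 8*(13/(6/G - 5/G)) = 8*(13/(1/G)) = 8*(13*G) = 104*G)
x(H) = -5 + H
12 + w(p(1), -10)*x(10) = 12 + (104*(-10))*(-5 + 10) = 12 - 1040*5 = 12 - 5200 = -5188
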